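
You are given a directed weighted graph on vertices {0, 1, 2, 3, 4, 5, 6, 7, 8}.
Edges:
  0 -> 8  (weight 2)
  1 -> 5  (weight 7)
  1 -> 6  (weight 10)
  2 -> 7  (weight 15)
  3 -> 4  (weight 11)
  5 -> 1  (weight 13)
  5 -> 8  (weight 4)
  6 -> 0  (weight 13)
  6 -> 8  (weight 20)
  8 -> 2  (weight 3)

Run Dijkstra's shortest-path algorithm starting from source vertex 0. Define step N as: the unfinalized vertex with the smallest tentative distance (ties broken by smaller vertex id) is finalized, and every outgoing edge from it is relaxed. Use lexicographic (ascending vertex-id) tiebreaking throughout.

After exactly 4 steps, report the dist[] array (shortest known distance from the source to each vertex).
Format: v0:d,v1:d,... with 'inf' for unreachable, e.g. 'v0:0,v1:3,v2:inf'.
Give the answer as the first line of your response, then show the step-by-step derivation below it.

v0:0,v1:inf,v2:5,v3:inf,v4:inf,v5:inf,v6:inf,v7:20,v8:2

step 1: dist = v0:0,v1:inf,v2:inf,v3:inf,v4:inf,v5:inf,v6:inf,v7:inf,v8:2
step 2: dist = v0:0,v1:inf,v2:5,v3:inf,v4:inf,v5:inf,v6:inf,v7:inf,v8:2
step 3: dist = v0:0,v1:inf,v2:5,v3:inf,v4:inf,v5:inf,v6:inf,v7:20,v8:2
step 4: dist = v0:0,v1:inf,v2:5,v3:inf,v4:inf,v5:inf,v6:inf,v7:20,v8:2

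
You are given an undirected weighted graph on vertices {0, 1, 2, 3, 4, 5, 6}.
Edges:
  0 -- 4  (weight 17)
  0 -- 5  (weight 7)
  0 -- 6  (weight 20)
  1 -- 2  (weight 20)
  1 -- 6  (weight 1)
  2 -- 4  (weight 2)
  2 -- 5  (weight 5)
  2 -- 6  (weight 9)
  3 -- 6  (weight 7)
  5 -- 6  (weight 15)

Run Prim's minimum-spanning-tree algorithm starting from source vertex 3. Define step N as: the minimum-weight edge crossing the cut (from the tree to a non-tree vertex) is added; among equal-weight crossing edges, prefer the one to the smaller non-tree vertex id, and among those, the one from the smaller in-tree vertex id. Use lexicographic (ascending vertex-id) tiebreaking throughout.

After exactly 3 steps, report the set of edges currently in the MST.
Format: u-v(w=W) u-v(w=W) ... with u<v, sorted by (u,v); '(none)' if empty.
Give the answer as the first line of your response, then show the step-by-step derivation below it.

1-6(w=1) 2-6(w=9) 3-6(w=7)

step 1: add edge 3-6 (w=7); MST = {3-6(w=7)}
step 2: add edge 1-6 (w=1); MST = {1-6(w=1) 3-6(w=7)}
step 3: add edge 2-6 (w=9); MST = {1-6(w=1) 2-6(w=9) 3-6(w=7)}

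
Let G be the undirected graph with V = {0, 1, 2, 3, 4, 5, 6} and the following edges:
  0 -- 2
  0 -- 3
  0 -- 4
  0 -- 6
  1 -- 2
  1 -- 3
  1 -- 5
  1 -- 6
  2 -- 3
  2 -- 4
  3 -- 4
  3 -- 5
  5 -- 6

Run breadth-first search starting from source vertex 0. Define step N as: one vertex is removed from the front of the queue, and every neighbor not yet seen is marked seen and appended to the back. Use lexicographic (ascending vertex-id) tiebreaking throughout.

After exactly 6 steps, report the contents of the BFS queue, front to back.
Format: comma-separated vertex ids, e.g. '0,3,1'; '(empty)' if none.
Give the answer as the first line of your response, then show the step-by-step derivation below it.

5

step 1: dequeue 0; queue=[2,3,4,6]; order=0
step 2: dequeue 2; queue=[3,4,6,1]; order=0,2
step 3: dequeue 3; queue=[4,6,1,5]; order=0,2,3
step 4: dequeue 4; queue=[6,1,5]; order=0,2,3,4
step 5: dequeue 6; queue=[1,5]; order=0,2,3,4,6
step 6: dequeue 1; queue=[5]; order=0,2,3,4,6,1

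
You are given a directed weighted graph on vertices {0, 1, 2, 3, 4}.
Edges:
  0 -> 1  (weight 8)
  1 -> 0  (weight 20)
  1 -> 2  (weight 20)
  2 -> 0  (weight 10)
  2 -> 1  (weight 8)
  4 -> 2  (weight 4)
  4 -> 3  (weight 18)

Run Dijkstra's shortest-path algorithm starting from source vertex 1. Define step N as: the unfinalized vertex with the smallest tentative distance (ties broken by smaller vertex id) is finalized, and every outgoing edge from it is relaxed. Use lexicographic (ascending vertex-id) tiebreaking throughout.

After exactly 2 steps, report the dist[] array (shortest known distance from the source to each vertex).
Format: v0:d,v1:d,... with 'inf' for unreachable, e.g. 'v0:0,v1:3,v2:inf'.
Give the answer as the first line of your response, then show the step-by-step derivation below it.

v0:20,v1:0,v2:20,v3:inf,v4:inf

step 1: dist = v0:20,v1:0,v2:20,v3:inf,v4:inf
step 2: dist = v0:20,v1:0,v2:20,v3:inf,v4:inf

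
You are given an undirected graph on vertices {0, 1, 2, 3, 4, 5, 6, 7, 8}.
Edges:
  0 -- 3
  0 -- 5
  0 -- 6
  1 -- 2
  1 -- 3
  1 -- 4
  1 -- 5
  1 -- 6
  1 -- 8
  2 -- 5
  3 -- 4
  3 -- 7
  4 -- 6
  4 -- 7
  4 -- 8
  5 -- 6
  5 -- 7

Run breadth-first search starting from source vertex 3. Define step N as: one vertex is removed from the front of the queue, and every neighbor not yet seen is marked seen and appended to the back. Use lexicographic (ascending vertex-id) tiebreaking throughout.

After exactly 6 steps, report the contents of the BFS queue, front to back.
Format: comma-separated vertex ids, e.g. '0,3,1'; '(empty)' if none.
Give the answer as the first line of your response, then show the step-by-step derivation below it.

6,2,8

step 1: dequeue 3; queue=[0,1,4,7]; order=3
step 2: dequeue 0; queue=[1,4,7,5,6]; order=3,0
step 3: dequeue 1; queue=[4,7,5,6,2,8]; order=3,0,1
step 4: dequeue 4; queue=[7,5,6,2,8]; order=3,0,1,4
step 5: dequeue 7; queue=[5,6,2,8]; order=3,0,1,4,7
step 6: dequeue 5; queue=[6,2,8]; order=3,0,1,4,7,5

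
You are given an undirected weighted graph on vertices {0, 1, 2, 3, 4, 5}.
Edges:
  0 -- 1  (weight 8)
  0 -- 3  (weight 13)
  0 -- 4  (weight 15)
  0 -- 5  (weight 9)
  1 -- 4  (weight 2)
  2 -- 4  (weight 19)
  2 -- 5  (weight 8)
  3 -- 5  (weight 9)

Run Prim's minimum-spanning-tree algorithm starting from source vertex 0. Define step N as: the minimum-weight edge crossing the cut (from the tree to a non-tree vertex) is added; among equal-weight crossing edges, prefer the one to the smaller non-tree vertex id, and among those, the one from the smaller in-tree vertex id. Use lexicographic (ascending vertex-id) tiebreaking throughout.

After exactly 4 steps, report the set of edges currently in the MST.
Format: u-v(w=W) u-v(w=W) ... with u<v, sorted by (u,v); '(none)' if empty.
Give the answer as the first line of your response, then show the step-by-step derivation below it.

0-1(w=8) 0-5(w=9) 1-4(w=2) 2-5(w=8)

step 1: add edge 0-1 (w=8); MST = {0-1(w=8)}
step 2: add edge 1-4 (w=2); MST = {0-1(w=8) 1-4(w=2)}
step 3: add edge 0-5 (w=9); MST = {0-1(w=8) 0-5(w=9) 1-4(w=2)}
step 4: add edge 2-5 (w=8); MST = {0-1(w=8) 0-5(w=9) 1-4(w=2) 2-5(w=8)}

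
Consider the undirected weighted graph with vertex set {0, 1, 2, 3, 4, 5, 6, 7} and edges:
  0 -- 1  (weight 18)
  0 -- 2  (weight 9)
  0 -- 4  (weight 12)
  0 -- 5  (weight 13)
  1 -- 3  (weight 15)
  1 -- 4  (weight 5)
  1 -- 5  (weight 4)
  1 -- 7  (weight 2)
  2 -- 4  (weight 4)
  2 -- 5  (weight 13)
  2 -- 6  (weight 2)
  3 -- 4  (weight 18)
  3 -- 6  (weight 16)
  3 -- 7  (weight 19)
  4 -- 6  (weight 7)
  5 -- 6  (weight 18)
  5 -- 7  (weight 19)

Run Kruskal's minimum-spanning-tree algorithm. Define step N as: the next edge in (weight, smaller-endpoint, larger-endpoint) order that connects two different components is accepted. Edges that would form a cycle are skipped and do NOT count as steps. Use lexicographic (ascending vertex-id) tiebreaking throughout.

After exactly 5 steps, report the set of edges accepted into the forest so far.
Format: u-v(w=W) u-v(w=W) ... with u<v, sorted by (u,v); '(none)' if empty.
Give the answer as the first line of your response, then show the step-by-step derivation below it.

1-4(w=5) 1-5(w=4) 1-7(w=2) 2-4(w=4) 2-6(w=2)

step 1: add edge 1-7 (w=2); MST = {1-7(w=2)}
step 2: add edge 2-6 (w=2); MST = {1-7(w=2) 2-6(w=2)}
step 3: add edge 1-5 (w=4); MST = {1-5(w=4) 1-7(w=2) 2-6(w=2)}
step 4: add edge 2-4 (w=4); MST = {1-5(w=4) 1-7(w=2) 2-4(w=4) 2-6(w=2)}
step 5: add edge 1-4 (w=5); MST = {1-4(w=5) 1-5(w=4) 1-7(w=2) 2-4(w=4) 2-6(w=2)}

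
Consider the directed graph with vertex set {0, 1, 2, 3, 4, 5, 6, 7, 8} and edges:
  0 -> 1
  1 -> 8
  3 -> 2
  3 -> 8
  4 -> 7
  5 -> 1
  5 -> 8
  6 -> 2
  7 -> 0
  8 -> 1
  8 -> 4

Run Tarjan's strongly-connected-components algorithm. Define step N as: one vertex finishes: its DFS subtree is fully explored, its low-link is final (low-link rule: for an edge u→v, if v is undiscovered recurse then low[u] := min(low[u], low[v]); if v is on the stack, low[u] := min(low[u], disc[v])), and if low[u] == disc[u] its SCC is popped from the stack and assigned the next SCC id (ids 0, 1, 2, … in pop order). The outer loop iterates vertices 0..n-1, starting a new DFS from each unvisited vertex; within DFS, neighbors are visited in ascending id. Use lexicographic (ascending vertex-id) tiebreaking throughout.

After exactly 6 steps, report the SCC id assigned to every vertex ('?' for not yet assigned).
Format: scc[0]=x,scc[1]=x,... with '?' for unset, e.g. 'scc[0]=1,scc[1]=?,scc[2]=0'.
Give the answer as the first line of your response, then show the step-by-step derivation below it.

scc[0]=0,scc[1]=0,scc[2]=1,scc[3]=?,scc[4]=0,scc[5]=?,scc[6]=?,scc[7]=0,scc[8]=0

step 1: low=(low[0]=0,low[1]=1,low[2]=?,low[3]=?,low[4]=3,low[5]=?,low[6]=?,low[7]=0,low[8]=1); scc=(scc[0]=?,scc[1]=?,scc[2]=?,scc[3]=?,scc[4]=?,scc[5]=?,scc[6]=?,scc[7]=?,scc[8]=?)
step 2: low=(low[0]=0,low[1]=1,low[2]=?,low[3]=?,low[4]=0,low[5]=?,low[6]=?,low[7]=0,low[8]=1); scc=(scc[0]=?,scc[1]=?,scc[2]=?,scc[3]=?,scc[4]=?,scc[5]=?,scc[6]=?,scc[7]=?,scc[8]=?)
step 3: low=(low[0]=0,low[1]=1,low[2]=?,low[3]=?,low[4]=0,low[5]=?,low[6]=?,low[7]=0,low[8]=0); scc=(scc[0]=?,scc[1]=?,scc[2]=?,scc[3]=?,scc[4]=?,scc[5]=?,scc[6]=?,scc[7]=?,scc[8]=?)
step 4: low=(low[0]=0,low[1]=0,low[2]=?,low[3]=?,low[4]=0,low[5]=?,low[6]=?,low[7]=0,low[8]=0); scc=(scc[0]=?,scc[1]=?,scc[2]=?,scc[3]=?,scc[4]=?,scc[5]=?,scc[6]=?,scc[7]=?,scc[8]=?)
step 5: low=(low[0]=0,low[1]=0,low[2]=?,low[3]=?,low[4]=0,low[5]=?,low[6]=?,low[7]=0,low[8]=0); scc=(scc[0]=0,scc[1]=0,scc[2]=?,scc[3]=?,scc[4]=0,scc[5]=?,scc[6]=?,scc[7]=0,scc[8]=0)
step 6: low=(low[0]=0,low[1]=0,low[2]=5,low[3]=?,low[4]=0,low[5]=?,low[6]=?,low[7]=0,low[8]=0); scc=(scc[0]=0,scc[1]=0,scc[2]=1,scc[3]=?,scc[4]=0,scc[5]=?,scc[6]=?,scc[7]=0,scc[8]=0)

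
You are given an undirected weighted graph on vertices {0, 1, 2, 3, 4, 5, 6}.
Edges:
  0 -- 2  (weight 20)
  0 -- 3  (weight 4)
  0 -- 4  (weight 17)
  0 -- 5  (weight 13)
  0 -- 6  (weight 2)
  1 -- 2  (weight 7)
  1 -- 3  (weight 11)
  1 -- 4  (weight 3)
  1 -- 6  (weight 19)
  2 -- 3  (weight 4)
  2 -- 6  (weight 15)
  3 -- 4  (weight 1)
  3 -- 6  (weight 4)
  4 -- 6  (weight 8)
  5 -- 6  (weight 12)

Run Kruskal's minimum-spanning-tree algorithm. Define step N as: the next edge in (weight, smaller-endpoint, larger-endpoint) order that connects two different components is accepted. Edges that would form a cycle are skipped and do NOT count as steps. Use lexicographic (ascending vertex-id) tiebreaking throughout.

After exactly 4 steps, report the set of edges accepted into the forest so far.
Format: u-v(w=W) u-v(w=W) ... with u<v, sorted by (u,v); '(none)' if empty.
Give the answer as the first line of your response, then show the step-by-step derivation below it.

0-3(w=4) 0-6(w=2) 1-4(w=3) 3-4(w=1)

step 1: add edge 3-4 (w=1); MST = {3-4(w=1)}
step 2: add edge 0-6 (w=2); MST = {0-6(w=2) 3-4(w=1)}
step 3: add edge 1-4 (w=3); MST = {0-6(w=2) 1-4(w=3) 3-4(w=1)}
step 4: add edge 0-3 (w=4); MST = {0-3(w=4) 0-6(w=2) 1-4(w=3) 3-4(w=1)}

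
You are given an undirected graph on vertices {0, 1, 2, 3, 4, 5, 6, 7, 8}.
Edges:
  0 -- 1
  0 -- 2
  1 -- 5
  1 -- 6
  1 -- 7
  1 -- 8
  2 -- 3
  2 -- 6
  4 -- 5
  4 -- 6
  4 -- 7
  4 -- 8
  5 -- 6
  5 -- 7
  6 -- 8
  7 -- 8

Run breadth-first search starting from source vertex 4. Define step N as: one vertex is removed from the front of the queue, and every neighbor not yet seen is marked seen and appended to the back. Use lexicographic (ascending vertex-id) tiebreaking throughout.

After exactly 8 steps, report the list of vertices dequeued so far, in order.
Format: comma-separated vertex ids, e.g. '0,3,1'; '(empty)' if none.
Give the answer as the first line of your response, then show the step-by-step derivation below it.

4,5,6,7,8,1,2,0

step 1: dequeue 4; queue=[5,6,7,8]; order=4
step 2: dequeue 5; queue=[6,7,8,1]; order=4,5
step 3: dequeue 6; queue=[7,8,1,2]; order=4,5,6
step 4: dequeue 7; queue=[8,1,2]; order=4,5,6,7
step 5: dequeue 8; queue=[1,2]; order=4,5,6,7,8
step 6: dequeue 1; queue=[2,0]; order=4,5,6,7,8,1
step 7: dequeue 2; queue=[0,3]; order=4,5,6,7,8,1,2
step 8: dequeue 0; queue=[3]; order=4,5,6,7,8,1,2,0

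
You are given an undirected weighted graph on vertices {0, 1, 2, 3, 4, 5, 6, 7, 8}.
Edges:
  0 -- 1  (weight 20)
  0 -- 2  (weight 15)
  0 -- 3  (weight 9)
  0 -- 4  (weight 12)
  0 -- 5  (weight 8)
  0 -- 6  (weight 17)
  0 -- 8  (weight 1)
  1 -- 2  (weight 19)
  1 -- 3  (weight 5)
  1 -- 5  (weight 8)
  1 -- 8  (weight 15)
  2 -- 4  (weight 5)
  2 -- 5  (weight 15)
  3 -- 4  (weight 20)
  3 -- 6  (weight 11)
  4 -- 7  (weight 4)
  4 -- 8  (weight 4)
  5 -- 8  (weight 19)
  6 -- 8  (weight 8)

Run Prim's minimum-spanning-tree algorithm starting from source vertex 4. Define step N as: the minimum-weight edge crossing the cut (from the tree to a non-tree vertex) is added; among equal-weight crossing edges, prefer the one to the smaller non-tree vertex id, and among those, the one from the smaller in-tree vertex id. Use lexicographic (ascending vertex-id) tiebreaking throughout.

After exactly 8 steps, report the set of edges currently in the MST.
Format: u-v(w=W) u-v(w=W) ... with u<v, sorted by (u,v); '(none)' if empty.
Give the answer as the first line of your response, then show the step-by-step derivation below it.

0-5(w=8) 0-8(w=1) 1-3(w=5) 1-5(w=8) 2-4(w=5) 4-7(w=4) 4-8(w=4) 6-8(w=8)

step 1: add edge 4-7 (w=4); MST = {4-7(w=4)}
step 2: add edge 4-8 (w=4); MST = {4-7(w=4) 4-8(w=4)}
step 3: add edge 0-8 (w=1); MST = {0-8(w=1) 4-7(w=4) 4-8(w=4)}
step 4: add edge 2-4 (w=5); MST = {0-8(w=1) 2-4(w=5) 4-7(w=4) 4-8(w=4)}
step 5: add edge 0-5 (w=8); MST = {0-5(w=8) 0-8(w=1) 2-4(w=5) 4-7(w=4) 4-8(w=4)}
step 6: add edge 1-5 (w=8); MST = {0-5(w=8) 0-8(w=1) 1-5(w=8) 2-4(w=5) 4-7(w=4) 4-8(w=4)}
step 7: add edge 1-3 (w=5); MST = {0-5(w=8) 0-8(w=1) 1-3(w=5) 1-5(w=8) 2-4(w=5) 4-7(w=4) 4-8(w=4)}
step 8: add edge 6-8 (w=8); MST = {0-5(w=8) 0-8(w=1) 1-3(w=5) 1-5(w=8) 2-4(w=5) 4-7(w=4) 4-8(w=4) 6-8(w=8)}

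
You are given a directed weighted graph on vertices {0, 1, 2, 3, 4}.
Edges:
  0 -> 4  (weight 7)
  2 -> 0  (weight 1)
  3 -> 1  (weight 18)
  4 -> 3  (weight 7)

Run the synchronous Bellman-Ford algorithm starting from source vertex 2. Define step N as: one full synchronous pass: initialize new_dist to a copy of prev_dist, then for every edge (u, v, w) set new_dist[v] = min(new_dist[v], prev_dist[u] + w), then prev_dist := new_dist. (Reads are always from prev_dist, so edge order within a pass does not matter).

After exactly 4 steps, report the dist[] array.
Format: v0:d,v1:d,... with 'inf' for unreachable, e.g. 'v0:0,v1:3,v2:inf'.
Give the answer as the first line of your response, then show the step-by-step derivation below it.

v0:1,v1:33,v2:0,v3:15,v4:8

step 1: dist = v0:1,v1:inf,v2:0,v3:inf,v4:inf
step 2: dist = v0:1,v1:inf,v2:0,v3:inf,v4:8
step 3: dist = v0:1,v1:inf,v2:0,v3:15,v4:8
step 4: dist = v0:1,v1:33,v2:0,v3:15,v4:8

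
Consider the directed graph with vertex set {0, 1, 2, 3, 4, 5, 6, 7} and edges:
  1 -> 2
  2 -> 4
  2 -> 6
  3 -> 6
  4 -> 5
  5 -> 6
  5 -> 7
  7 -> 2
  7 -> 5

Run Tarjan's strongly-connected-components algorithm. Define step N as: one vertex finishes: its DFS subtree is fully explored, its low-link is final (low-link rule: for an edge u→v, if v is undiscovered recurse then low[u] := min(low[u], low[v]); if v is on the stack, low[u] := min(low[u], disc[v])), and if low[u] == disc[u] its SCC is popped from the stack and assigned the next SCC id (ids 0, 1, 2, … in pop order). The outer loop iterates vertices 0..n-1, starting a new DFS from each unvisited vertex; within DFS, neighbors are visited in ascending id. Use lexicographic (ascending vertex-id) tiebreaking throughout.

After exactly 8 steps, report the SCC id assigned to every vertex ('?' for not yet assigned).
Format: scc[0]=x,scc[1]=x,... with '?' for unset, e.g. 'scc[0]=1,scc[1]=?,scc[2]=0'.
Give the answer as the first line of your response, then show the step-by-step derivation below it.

scc[0]=0,scc[1]=3,scc[2]=2,scc[3]=4,scc[4]=2,scc[5]=2,scc[6]=1,scc[7]=2

step 1: low=(low[0]=0,low[1]=?,low[2]=?,low[3]=?,low[4]=?,low[5]=?,low[6]=?,low[7]=?); scc=(scc[0]=0,scc[1]=?,scc[2]=?,scc[3]=?,scc[4]=?,scc[5]=?,scc[6]=?,scc[7]=?)
step 2: low=(low[0]=0,low[1]=1,low[2]=2,low[3]=?,low[4]=3,low[5]=4,low[6]=5,low[7]=?); scc=(scc[0]=0,scc[1]=?,scc[2]=?,scc[3]=?,scc[4]=?,scc[5]=?,scc[6]=1,scc[7]=?)
step 3: low=(low[0]=0,low[1]=1,low[2]=2,low[3]=?,low[4]=3,low[5]=4,low[6]=5,low[7]=2); scc=(scc[0]=0,scc[1]=?,scc[2]=?,scc[3]=?,scc[4]=?,scc[5]=?,scc[6]=1,scc[7]=?)
step 4: low=(low[0]=0,low[1]=1,low[2]=2,low[3]=?,low[4]=3,low[5]=2,low[6]=5,low[7]=2); scc=(scc[0]=0,scc[1]=?,scc[2]=?,scc[3]=?,scc[4]=?,scc[5]=?,scc[6]=1,scc[7]=?)
step 5: low=(low[0]=0,low[1]=1,low[2]=2,low[3]=?,low[4]=2,low[5]=2,low[6]=5,low[7]=2); scc=(scc[0]=0,scc[1]=?,scc[2]=?,scc[3]=?,scc[4]=?,scc[5]=?,scc[6]=1,scc[7]=?)
step 6: low=(low[0]=0,low[1]=1,low[2]=2,low[3]=?,low[4]=2,low[5]=2,low[6]=5,low[7]=2); scc=(scc[0]=0,scc[1]=?,scc[2]=2,scc[3]=?,scc[4]=2,scc[5]=2,scc[6]=1,scc[7]=2)
step 7: low=(low[0]=0,low[1]=1,low[2]=2,low[3]=?,low[4]=2,low[5]=2,low[6]=5,low[7]=2); scc=(scc[0]=0,scc[1]=3,scc[2]=2,scc[3]=?,scc[4]=2,scc[5]=2,scc[6]=1,scc[7]=2)
step 8: low=(low[0]=0,low[1]=1,low[2]=2,low[3]=7,low[4]=2,low[5]=2,low[6]=5,low[7]=2); scc=(scc[0]=0,scc[1]=3,scc[2]=2,scc[3]=4,scc[4]=2,scc[5]=2,scc[6]=1,scc[7]=2)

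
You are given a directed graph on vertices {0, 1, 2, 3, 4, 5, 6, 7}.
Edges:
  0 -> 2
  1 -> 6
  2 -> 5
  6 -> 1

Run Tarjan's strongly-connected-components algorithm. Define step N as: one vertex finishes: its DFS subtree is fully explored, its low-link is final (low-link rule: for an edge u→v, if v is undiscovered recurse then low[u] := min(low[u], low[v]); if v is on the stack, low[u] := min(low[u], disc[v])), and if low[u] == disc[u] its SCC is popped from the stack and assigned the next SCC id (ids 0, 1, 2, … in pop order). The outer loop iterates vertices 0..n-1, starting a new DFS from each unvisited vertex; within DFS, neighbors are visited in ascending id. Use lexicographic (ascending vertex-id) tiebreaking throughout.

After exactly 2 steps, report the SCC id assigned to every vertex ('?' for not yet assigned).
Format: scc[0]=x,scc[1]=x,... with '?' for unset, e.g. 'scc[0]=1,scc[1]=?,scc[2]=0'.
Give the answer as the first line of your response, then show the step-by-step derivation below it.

scc[0]=?,scc[1]=?,scc[2]=1,scc[3]=?,scc[4]=?,scc[5]=0,scc[6]=?,scc[7]=?

step 1: low=(low[0]=0,low[1]=?,low[2]=1,low[3]=?,low[4]=?,low[5]=2,low[6]=?,low[7]=?); scc=(scc[0]=?,scc[1]=?,scc[2]=?,scc[3]=?,scc[4]=?,scc[5]=0,scc[6]=?,scc[7]=?)
step 2: low=(low[0]=0,low[1]=?,low[2]=1,low[3]=?,low[4]=?,low[5]=2,low[6]=?,low[7]=?); scc=(scc[0]=?,scc[1]=?,scc[2]=1,scc[3]=?,scc[4]=?,scc[5]=0,scc[6]=?,scc[7]=?)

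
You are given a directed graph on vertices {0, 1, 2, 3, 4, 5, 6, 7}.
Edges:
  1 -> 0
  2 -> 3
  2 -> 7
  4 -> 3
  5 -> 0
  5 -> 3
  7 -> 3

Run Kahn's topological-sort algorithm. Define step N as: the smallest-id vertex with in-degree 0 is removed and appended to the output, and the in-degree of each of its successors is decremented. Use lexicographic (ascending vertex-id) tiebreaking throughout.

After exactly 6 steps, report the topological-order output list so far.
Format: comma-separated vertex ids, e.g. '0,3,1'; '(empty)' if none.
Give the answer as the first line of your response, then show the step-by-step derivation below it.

1,2,4,5,0,6

step 1: output 1; order=[1]; indeg=(1,0,0,4,0,0,0,1)
step 2: output 2; order=[1,2]; indeg=(1,0,0,3,0,0,0,0)
step 3: output 4; order=[1,2,4]; indeg=(1,0,0,2,0,0,0,0)
step 4: output 5; order=[1,2,4,5]; indeg=(0,0,0,1,0,0,0,0)
step 5: output 0; order=[1,2,4,5,0]; indeg=(0,0,0,1,0,0,0,0)
step 6: output 6; order=[1,2,4,5,0,6]; indeg=(0,0,0,1,0,0,0,0)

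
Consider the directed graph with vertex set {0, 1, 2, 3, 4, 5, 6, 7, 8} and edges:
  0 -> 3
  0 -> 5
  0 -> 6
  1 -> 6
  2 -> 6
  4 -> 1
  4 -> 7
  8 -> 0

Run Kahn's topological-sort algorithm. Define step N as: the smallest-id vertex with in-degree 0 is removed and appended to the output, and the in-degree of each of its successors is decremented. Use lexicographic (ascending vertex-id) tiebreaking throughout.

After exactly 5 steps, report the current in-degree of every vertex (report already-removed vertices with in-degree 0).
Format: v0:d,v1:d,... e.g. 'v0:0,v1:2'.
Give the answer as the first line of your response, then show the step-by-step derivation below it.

v0:0,v1:0,v2:0,v3:1,v4:0,v5:1,v6:1,v7:0,v8:0

step 1: output 2; order=[2]; indeg=(1,1,0,1,0,1,2,1,0)
step 2: output 4; order=[2,4]; indeg=(1,0,0,1,0,1,2,0,0)
step 3: output 1; order=[2,4,1]; indeg=(1,0,0,1,0,1,1,0,0)
step 4: output 7; order=[2,4,1,7]; indeg=(1,0,0,1,0,1,1,0,0)
step 5: output 8; order=[2,4,1,7,8]; indeg=(0,0,0,1,0,1,1,0,0)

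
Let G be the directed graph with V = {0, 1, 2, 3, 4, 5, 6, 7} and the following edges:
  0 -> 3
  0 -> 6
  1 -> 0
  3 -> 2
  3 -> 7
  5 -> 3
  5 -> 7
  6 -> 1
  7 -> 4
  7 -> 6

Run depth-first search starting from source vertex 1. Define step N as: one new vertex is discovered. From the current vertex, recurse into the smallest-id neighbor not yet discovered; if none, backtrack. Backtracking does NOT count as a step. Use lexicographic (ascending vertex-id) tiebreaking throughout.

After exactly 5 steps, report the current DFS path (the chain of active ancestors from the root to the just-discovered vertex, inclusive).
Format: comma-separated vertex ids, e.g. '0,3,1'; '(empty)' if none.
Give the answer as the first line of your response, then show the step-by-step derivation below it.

1,0,3,7

step 1: discover 1; path=1; order=1
step 2: discover 0; path=1>0; order=1,0
step 3: discover 3; path=1>0>3; order=1,0,3
step 4: discover 2; path=1>0>3>2; order=1,0,3,2
step 5: discover 7; path=1>0>3>7; order=1,0,3,2,7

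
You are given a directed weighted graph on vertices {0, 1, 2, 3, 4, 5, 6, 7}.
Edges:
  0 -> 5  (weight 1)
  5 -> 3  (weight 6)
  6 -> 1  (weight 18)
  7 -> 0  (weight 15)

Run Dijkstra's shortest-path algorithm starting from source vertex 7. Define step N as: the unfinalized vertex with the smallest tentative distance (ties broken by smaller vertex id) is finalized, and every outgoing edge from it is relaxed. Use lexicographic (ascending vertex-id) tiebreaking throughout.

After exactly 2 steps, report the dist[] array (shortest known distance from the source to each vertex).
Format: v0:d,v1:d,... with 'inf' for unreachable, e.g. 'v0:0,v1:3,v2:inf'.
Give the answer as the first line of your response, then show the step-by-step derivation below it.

v0:15,v1:inf,v2:inf,v3:inf,v4:inf,v5:16,v6:inf,v7:0

step 1: dist = v0:15,v1:inf,v2:inf,v3:inf,v4:inf,v5:inf,v6:inf,v7:0
step 2: dist = v0:15,v1:inf,v2:inf,v3:inf,v4:inf,v5:16,v6:inf,v7:0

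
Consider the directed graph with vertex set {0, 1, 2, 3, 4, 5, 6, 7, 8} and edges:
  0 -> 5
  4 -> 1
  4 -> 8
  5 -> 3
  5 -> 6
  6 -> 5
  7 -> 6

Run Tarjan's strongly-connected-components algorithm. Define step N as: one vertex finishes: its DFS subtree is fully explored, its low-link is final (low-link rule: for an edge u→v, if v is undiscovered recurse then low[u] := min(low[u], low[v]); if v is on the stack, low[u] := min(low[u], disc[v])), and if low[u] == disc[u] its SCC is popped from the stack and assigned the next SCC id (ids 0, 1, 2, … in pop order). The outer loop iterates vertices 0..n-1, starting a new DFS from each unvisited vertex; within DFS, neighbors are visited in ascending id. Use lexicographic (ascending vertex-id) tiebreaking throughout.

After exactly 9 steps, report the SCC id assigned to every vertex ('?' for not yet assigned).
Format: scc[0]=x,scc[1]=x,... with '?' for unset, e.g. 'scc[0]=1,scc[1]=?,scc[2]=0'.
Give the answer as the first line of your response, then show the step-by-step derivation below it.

scc[0]=2,scc[1]=3,scc[2]=4,scc[3]=0,scc[4]=6,scc[5]=1,scc[6]=1,scc[7]=7,scc[8]=5

step 1: low=(low[0]=0,low[1]=?,low[2]=?,low[3]=2,low[4]=?,low[5]=1,low[6]=?,low[7]=?,low[8]=?); scc=(scc[0]=?,scc[1]=?,scc[2]=?,scc[3]=0,scc[4]=?,scc[5]=?,scc[6]=?,scc[7]=?,scc[8]=?)
step 2: low=(low[0]=0,low[1]=?,low[2]=?,low[3]=2,low[4]=?,low[5]=1,low[6]=1,low[7]=?,low[8]=?); scc=(scc[0]=?,scc[1]=?,scc[2]=?,scc[3]=0,scc[4]=?,scc[5]=?,scc[6]=?,scc[7]=?,scc[8]=?)
step 3: low=(low[0]=0,low[1]=?,low[2]=?,low[3]=2,low[4]=?,low[5]=1,low[6]=1,low[7]=?,low[8]=?); scc=(scc[0]=?,scc[1]=?,scc[2]=?,scc[3]=0,scc[4]=?,scc[5]=1,scc[6]=1,scc[7]=?,scc[8]=?)
step 4: low=(low[0]=0,low[1]=?,low[2]=?,low[3]=2,low[4]=?,low[5]=1,low[6]=1,low[7]=?,low[8]=?); scc=(scc[0]=2,scc[1]=?,scc[2]=?,scc[3]=0,scc[4]=?,scc[5]=1,scc[6]=1,scc[7]=?,scc[8]=?)
step 5: low=(low[0]=0,low[1]=4,low[2]=?,low[3]=2,low[4]=?,low[5]=1,low[6]=1,low[7]=?,low[8]=?); scc=(scc[0]=2,scc[1]=3,scc[2]=?,scc[3]=0,scc[4]=?,scc[5]=1,scc[6]=1,scc[7]=?,scc[8]=?)
step 6: low=(low[0]=0,low[1]=4,low[2]=5,low[3]=2,low[4]=?,low[5]=1,low[6]=1,low[7]=?,low[8]=?); scc=(scc[0]=2,scc[1]=3,scc[2]=4,scc[3]=0,scc[4]=?,scc[5]=1,scc[6]=1,scc[7]=?,scc[8]=?)
step 7: low=(low[0]=0,low[1]=4,low[2]=5,low[3]=2,low[4]=6,low[5]=1,low[6]=1,low[7]=?,low[8]=7); scc=(scc[0]=2,scc[1]=3,scc[2]=4,scc[3]=0,scc[4]=?,scc[5]=1,scc[6]=1,scc[7]=?,scc[8]=5)
step 8: low=(low[0]=0,low[1]=4,low[2]=5,low[3]=2,low[4]=6,low[5]=1,low[6]=1,low[7]=?,low[8]=7); scc=(scc[0]=2,scc[1]=3,scc[2]=4,scc[3]=0,scc[4]=6,scc[5]=1,scc[6]=1,scc[7]=?,scc[8]=5)
step 9: low=(low[0]=0,low[1]=4,low[2]=5,low[3]=2,low[4]=6,low[5]=1,low[6]=1,low[7]=8,low[8]=7); scc=(scc[0]=2,scc[1]=3,scc[2]=4,scc[3]=0,scc[4]=6,scc[5]=1,scc[6]=1,scc[7]=7,scc[8]=5)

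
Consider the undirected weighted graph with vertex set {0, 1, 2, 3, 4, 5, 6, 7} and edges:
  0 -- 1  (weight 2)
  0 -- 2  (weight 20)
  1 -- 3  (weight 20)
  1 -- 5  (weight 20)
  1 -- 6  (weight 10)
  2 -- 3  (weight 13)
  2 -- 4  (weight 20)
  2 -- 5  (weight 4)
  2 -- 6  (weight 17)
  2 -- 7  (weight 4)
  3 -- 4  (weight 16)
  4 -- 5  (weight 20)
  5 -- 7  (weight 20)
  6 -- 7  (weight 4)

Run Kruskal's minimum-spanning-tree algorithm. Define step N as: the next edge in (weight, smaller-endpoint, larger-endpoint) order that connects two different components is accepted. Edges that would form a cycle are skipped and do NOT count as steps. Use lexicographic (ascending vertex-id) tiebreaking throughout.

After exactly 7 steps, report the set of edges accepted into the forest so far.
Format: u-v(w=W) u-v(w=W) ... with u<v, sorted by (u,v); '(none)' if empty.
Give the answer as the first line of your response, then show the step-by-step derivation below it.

0-1(w=2) 1-6(w=10) 2-3(w=13) 2-5(w=4) 2-7(w=4) 3-4(w=16) 6-7(w=4)

step 1: add edge 0-1 (w=2); MST = {0-1(w=2)}
step 2: add edge 2-5 (w=4); MST = {0-1(w=2) 2-5(w=4)}
step 3: add edge 2-7 (w=4); MST = {0-1(w=2) 2-5(w=4) 2-7(w=4)}
step 4: add edge 6-7 (w=4); MST = {0-1(w=2) 2-5(w=4) 2-7(w=4) 6-7(w=4)}
step 5: add edge 1-6 (w=10); MST = {0-1(w=2) 1-6(w=10) 2-5(w=4) 2-7(w=4) 6-7(w=4)}
step 6: add edge 2-3 (w=13); MST = {0-1(w=2) 1-6(w=10) 2-3(w=13) 2-5(w=4) 2-7(w=4) 6-7(w=4)}
step 7: add edge 3-4 (w=16); MST = {0-1(w=2) 1-6(w=10) 2-3(w=13) 2-5(w=4) 2-7(w=4) 3-4(w=16) 6-7(w=4)}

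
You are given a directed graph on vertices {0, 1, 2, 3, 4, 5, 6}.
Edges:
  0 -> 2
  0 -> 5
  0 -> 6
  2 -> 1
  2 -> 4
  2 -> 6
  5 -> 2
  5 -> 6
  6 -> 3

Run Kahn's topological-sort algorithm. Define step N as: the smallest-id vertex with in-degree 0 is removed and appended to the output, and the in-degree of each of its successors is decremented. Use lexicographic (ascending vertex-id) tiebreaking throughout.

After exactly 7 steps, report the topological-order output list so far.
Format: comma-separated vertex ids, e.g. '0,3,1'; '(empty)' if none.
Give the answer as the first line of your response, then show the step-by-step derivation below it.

0,5,2,1,4,6,3

step 1: output 0; order=[0]; indeg=(0,1,1,1,1,0,2)
step 2: output 5; order=[0,5]; indeg=(0,1,0,1,1,0,1)
step 3: output 2; order=[0,5,2]; indeg=(0,0,0,1,0,0,0)
step 4: output 1; order=[0,5,2,1]; indeg=(0,0,0,1,0,0,0)
step 5: output 4; order=[0,5,2,1,4]; indeg=(0,0,0,1,0,0,0)
step 6: output 6; order=[0,5,2,1,4,6]; indeg=(0,0,0,0,0,0,0)
step 7: output 3; order=[0,5,2,1,4,6,3]; indeg=(0,0,0,0,0,0,0)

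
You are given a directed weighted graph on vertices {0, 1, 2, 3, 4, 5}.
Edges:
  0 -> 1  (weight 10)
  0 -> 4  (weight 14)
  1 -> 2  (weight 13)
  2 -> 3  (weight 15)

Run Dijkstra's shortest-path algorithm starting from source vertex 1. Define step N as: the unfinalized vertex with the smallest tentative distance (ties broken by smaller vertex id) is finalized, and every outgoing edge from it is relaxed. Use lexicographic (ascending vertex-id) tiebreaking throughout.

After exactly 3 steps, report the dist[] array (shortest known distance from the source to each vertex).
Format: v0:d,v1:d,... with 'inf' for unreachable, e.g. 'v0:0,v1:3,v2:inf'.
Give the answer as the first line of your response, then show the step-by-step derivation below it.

v0:inf,v1:0,v2:13,v3:28,v4:inf,v5:inf

step 1: dist = v0:inf,v1:0,v2:13,v3:inf,v4:inf,v5:inf
step 2: dist = v0:inf,v1:0,v2:13,v3:28,v4:inf,v5:inf
step 3: dist = v0:inf,v1:0,v2:13,v3:28,v4:inf,v5:inf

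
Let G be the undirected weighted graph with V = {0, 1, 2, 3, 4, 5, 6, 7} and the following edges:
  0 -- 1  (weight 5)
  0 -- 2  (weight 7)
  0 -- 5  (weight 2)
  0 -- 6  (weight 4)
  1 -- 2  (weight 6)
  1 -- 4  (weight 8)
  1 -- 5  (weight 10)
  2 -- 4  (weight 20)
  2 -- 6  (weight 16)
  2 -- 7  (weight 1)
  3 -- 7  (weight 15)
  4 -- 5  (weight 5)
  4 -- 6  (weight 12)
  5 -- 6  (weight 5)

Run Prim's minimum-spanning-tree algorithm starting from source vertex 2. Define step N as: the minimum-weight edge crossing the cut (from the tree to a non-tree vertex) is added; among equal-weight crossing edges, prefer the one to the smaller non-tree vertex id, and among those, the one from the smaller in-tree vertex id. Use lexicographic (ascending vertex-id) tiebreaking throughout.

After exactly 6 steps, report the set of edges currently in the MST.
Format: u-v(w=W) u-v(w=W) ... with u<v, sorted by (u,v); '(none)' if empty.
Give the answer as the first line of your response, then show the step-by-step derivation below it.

0-1(w=5) 0-5(w=2) 0-6(w=4) 1-2(w=6) 2-7(w=1) 4-5(w=5)

step 1: add edge 2-7 (w=1); MST = {2-7(w=1)}
step 2: add edge 1-2 (w=6); MST = {1-2(w=6) 2-7(w=1)}
step 3: add edge 0-1 (w=5); MST = {0-1(w=5) 1-2(w=6) 2-7(w=1)}
step 4: add edge 0-5 (w=2); MST = {0-1(w=5) 0-5(w=2) 1-2(w=6) 2-7(w=1)}
step 5: add edge 0-6 (w=4); MST = {0-1(w=5) 0-5(w=2) 0-6(w=4) 1-2(w=6) 2-7(w=1)}
step 6: add edge 4-5 (w=5); MST = {0-1(w=5) 0-5(w=2) 0-6(w=4) 1-2(w=6) 2-7(w=1) 4-5(w=5)}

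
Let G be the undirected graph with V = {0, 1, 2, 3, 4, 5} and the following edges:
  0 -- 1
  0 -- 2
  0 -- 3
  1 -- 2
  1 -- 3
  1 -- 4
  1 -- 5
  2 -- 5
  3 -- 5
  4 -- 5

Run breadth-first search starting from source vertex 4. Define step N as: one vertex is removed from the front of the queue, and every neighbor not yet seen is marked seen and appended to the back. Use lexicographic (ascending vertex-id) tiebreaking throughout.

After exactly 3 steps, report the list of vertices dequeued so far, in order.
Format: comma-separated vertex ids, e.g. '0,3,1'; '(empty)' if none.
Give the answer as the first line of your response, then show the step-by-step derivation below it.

4,1,5

step 1: dequeue 4; queue=[1,5]; order=4
step 2: dequeue 1; queue=[5,0,2,3]; order=4,1
step 3: dequeue 5; queue=[0,2,3]; order=4,1,5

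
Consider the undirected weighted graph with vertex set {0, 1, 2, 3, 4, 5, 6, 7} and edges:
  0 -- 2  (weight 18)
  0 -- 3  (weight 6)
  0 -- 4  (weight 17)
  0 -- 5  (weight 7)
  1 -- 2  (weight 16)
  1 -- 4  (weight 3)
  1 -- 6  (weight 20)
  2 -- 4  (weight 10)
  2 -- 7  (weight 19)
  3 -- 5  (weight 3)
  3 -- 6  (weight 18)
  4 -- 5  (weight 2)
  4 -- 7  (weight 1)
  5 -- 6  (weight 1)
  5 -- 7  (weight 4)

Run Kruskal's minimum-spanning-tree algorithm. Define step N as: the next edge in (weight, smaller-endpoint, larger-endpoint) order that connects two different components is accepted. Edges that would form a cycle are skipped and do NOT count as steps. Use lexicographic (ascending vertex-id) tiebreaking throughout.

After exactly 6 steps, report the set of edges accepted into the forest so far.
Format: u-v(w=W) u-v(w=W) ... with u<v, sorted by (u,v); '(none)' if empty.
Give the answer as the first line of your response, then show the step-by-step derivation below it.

0-3(w=6) 1-4(w=3) 3-5(w=3) 4-5(w=2) 4-7(w=1) 5-6(w=1)

step 1: add edge 4-7 (w=1); MST = {4-7(w=1)}
step 2: add edge 5-6 (w=1); MST = {4-7(w=1) 5-6(w=1)}
step 3: add edge 4-5 (w=2); MST = {4-5(w=2) 4-7(w=1) 5-6(w=1)}
step 4: add edge 1-4 (w=3); MST = {1-4(w=3) 4-5(w=2) 4-7(w=1) 5-6(w=1)}
step 5: add edge 3-5 (w=3); MST = {1-4(w=3) 3-5(w=3) 4-5(w=2) 4-7(w=1) 5-6(w=1)}
step 6: add edge 0-3 (w=6); MST = {0-3(w=6) 1-4(w=3) 3-5(w=3) 4-5(w=2) 4-7(w=1) 5-6(w=1)}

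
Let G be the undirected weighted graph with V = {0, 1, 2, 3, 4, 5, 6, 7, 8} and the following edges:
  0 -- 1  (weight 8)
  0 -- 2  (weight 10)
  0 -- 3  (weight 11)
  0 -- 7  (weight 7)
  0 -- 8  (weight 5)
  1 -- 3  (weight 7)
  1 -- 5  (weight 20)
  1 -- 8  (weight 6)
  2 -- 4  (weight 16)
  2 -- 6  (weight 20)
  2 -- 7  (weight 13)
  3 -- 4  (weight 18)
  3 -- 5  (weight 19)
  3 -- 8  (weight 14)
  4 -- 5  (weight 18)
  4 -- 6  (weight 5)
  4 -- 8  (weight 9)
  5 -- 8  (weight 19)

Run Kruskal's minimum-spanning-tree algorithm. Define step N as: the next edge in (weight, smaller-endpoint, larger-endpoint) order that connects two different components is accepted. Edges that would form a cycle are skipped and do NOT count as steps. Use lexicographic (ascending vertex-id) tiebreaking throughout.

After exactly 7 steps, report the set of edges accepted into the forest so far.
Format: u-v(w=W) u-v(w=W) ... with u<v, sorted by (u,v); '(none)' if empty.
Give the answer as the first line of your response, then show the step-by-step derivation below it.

0-2(w=10) 0-7(w=7) 0-8(w=5) 1-3(w=7) 1-8(w=6) 4-6(w=5) 4-8(w=9)

step 1: add edge 0-8 (w=5); MST = {0-8(w=5)}
step 2: add edge 4-6 (w=5); MST = {0-8(w=5) 4-6(w=5)}
step 3: add edge 1-8 (w=6); MST = {0-8(w=5) 1-8(w=6) 4-6(w=5)}
step 4: add edge 0-7 (w=7); MST = {0-7(w=7) 0-8(w=5) 1-8(w=6) 4-6(w=5)}
step 5: add edge 1-3 (w=7); MST = {0-7(w=7) 0-8(w=5) 1-3(w=7) 1-8(w=6) 4-6(w=5)}
step 6: add edge 4-8 (w=9); MST = {0-7(w=7) 0-8(w=5) 1-3(w=7) 1-8(w=6) 4-6(w=5) 4-8(w=9)}
step 7: add edge 0-2 (w=10); MST = {0-2(w=10) 0-7(w=7) 0-8(w=5) 1-3(w=7) 1-8(w=6) 4-6(w=5) 4-8(w=9)}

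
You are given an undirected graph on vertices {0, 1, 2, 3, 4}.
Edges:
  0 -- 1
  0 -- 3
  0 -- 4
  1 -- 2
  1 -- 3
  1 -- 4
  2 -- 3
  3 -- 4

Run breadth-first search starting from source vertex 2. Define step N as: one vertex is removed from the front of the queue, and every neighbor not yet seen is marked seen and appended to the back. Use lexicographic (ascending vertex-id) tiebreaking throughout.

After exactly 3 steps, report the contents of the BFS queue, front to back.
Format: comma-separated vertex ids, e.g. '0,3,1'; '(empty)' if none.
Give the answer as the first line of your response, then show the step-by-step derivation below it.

0,4

step 1: dequeue 2; queue=[1,3]; order=2
step 2: dequeue 1; queue=[3,0,4]; order=2,1
step 3: dequeue 3; queue=[0,4]; order=2,1,3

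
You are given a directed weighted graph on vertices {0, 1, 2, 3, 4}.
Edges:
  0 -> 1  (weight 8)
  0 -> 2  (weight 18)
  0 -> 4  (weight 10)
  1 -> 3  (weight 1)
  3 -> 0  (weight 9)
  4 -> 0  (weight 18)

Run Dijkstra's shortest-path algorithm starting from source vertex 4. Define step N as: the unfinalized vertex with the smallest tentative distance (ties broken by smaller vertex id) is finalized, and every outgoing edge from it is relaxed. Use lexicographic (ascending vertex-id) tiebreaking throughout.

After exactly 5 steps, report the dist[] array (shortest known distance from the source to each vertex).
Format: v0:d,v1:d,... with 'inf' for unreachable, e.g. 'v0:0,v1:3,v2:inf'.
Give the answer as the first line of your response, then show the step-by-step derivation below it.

v0:18,v1:26,v2:36,v3:27,v4:0

step 1: dist = v0:18,v1:inf,v2:inf,v3:inf,v4:0
step 2: dist = v0:18,v1:26,v2:36,v3:inf,v4:0
step 3: dist = v0:18,v1:26,v2:36,v3:27,v4:0
step 4: dist = v0:18,v1:26,v2:36,v3:27,v4:0
step 5: dist = v0:18,v1:26,v2:36,v3:27,v4:0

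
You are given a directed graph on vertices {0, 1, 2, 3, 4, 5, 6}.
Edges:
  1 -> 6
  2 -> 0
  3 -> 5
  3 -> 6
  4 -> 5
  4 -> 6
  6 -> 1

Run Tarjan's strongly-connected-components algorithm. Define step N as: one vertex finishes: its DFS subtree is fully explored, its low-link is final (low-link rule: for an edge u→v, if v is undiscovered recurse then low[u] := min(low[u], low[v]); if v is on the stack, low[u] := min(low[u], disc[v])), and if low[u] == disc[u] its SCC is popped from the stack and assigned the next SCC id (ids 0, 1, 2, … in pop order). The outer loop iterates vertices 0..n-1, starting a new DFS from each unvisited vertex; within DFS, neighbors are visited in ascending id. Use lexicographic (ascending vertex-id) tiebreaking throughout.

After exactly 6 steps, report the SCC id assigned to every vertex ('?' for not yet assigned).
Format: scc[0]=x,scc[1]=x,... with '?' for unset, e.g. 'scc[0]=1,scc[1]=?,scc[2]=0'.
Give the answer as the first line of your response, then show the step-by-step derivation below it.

scc[0]=0,scc[1]=1,scc[2]=2,scc[3]=4,scc[4]=?,scc[5]=3,scc[6]=1

step 1: low=(low[0]=0,low[1]=?,low[2]=?,low[3]=?,low[4]=?,low[5]=?,low[6]=?); scc=(scc[0]=0,scc[1]=?,scc[2]=?,scc[3]=?,scc[4]=?,scc[5]=?,scc[6]=?)
step 2: low=(low[0]=0,low[1]=1,low[2]=?,low[3]=?,low[4]=?,low[5]=?,low[6]=1); scc=(scc[0]=0,scc[1]=?,scc[2]=?,scc[3]=?,scc[4]=?,scc[5]=?,scc[6]=?)
step 3: low=(low[0]=0,low[1]=1,low[2]=?,low[3]=?,low[4]=?,low[5]=?,low[6]=1); scc=(scc[0]=0,scc[1]=1,scc[2]=?,scc[3]=?,scc[4]=?,scc[5]=?,scc[6]=1)
step 4: low=(low[0]=0,low[1]=1,low[2]=3,low[3]=?,low[4]=?,low[5]=?,low[6]=1); scc=(scc[0]=0,scc[1]=1,scc[2]=2,scc[3]=?,scc[4]=?,scc[5]=?,scc[6]=1)
step 5: low=(low[0]=0,low[1]=1,low[2]=3,low[3]=4,low[4]=?,low[5]=5,low[6]=1); scc=(scc[0]=0,scc[1]=1,scc[2]=2,scc[3]=?,scc[4]=?,scc[5]=3,scc[6]=1)
step 6: low=(low[0]=0,low[1]=1,low[2]=3,low[3]=4,low[4]=?,low[5]=5,low[6]=1); scc=(scc[0]=0,scc[1]=1,scc[2]=2,scc[3]=4,scc[4]=?,scc[5]=3,scc[6]=1)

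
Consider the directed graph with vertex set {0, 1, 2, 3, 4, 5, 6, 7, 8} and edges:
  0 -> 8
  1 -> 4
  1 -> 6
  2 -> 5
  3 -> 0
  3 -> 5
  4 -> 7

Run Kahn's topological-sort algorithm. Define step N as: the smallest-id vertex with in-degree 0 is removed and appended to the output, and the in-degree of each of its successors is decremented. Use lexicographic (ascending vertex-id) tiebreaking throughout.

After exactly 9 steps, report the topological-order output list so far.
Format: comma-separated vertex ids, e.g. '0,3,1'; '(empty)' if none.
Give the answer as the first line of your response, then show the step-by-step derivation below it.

1,2,3,0,4,5,6,7,8

step 1: output 1; order=[1]; indeg=(1,0,0,0,0,2,0,1,1)
step 2: output 2; order=[1,2]; indeg=(1,0,0,0,0,1,0,1,1)
step 3: output 3; order=[1,2,3]; indeg=(0,0,0,0,0,0,0,1,1)
step 4: output 0; order=[1,2,3,0]; indeg=(0,0,0,0,0,0,0,1,0)
step 5: output 4; order=[1,2,3,0,4]; indeg=(0,0,0,0,0,0,0,0,0)
step 6: output 5; order=[1,2,3,0,4,5]; indeg=(0,0,0,0,0,0,0,0,0)
step 7: output 6; order=[1,2,3,0,4,5,6]; indeg=(0,0,0,0,0,0,0,0,0)
step 8: output 7; order=[1,2,3,0,4,5,6,7]; indeg=(0,0,0,0,0,0,0,0,0)
step 9: output 8; order=[1,2,3,0,4,5,6,7,8]; indeg=(0,0,0,0,0,0,0,0,0)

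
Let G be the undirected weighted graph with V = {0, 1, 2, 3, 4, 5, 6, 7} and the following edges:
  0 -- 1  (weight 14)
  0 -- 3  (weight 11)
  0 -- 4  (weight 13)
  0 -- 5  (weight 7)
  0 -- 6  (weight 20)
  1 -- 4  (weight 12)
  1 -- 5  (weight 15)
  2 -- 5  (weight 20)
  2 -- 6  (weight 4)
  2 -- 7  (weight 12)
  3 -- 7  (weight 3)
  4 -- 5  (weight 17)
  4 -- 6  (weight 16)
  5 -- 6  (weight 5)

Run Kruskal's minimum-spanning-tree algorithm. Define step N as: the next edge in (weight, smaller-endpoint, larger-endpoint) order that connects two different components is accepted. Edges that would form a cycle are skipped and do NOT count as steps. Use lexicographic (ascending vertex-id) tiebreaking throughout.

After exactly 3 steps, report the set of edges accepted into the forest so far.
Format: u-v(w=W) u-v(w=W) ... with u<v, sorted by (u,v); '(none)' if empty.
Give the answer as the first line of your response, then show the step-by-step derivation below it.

2-6(w=4) 3-7(w=3) 5-6(w=5)

step 1: add edge 3-7 (w=3); MST = {3-7(w=3)}
step 2: add edge 2-6 (w=4); MST = {2-6(w=4) 3-7(w=3)}
step 3: add edge 5-6 (w=5); MST = {2-6(w=4) 3-7(w=3) 5-6(w=5)}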